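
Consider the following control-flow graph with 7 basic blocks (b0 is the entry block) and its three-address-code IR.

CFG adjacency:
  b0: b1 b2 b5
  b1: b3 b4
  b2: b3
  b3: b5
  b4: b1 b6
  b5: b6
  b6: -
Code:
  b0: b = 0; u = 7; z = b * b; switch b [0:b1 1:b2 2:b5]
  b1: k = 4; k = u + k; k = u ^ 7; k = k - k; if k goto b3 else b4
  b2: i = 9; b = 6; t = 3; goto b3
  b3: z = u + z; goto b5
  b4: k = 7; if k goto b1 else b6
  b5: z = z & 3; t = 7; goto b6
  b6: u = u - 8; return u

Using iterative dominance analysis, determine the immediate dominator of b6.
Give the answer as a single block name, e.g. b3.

idom tree: b1←b0 b2←b0 b3←b0 b4←b1 b5←b0 b6←b0
Join-block Dom:
  b1: preds {b0,b4}: {b0} ∩ {b0,b1,b4} = {b0}; idom=b0
  b3: preds {b1,b2}: {b0,b1} ∩ {b0,b2} = {b0}; idom=b0
  b5: preds {b0,b3}: {b0} ∩ {b0,b3} = {b0}; idom=b0
  b6: preds {b4,b5}: {b0,b1,b4} ∩ {b0,b5} = {b0}; idom=b0

idom(b6) = b0

Answer: b0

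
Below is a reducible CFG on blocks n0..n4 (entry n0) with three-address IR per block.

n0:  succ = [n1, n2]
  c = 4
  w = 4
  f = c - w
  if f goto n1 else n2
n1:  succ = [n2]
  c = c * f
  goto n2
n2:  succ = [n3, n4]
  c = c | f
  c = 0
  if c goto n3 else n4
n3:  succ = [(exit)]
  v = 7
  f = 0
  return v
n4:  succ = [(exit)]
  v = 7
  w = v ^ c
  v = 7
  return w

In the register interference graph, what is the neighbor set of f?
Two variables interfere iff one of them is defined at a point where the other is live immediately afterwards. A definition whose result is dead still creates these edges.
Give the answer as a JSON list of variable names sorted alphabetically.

def/use:
  n0: {c,f,w} / ∅
  n1: {c} / {c,f}
  n2: {c} / {c,f}
  n3: {f,v} / ∅
  n4: {v,w} / {c}

Liveness:
  live n0: ∅→{c,f}
  live n1: {c,f}→{c,f}
  live n2: {c,f}→{c}
  live n3: ∅→∅
  live n4: {c}→∅

Interference:
  c — {f,v,w}
  f — {c,v}
  v — {c,f,w}
  w — {c,v}

N(f) = ["c", "v"]

Answer: ["c", "v"]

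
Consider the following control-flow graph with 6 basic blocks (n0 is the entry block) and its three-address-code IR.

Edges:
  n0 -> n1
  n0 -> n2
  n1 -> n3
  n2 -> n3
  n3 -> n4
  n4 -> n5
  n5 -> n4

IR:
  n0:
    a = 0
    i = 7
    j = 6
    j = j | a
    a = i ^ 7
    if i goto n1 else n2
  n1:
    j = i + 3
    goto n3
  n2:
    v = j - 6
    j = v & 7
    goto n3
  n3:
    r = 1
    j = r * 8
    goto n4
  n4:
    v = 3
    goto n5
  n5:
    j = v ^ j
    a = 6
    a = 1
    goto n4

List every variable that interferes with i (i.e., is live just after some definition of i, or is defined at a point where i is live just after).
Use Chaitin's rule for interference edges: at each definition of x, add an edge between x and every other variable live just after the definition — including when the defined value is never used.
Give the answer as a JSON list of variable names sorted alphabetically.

Per-block:
  n0: def={a,i,j} ue=∅
  n1: def={j} ue={i}
  n2: def={j,v} ue={j}
  n3: def={j,r} ue=∅
  n4: def={v} ue=∅
  n5: def={a,j} ue={j,v}

Liveness:
  live n0: ∅→{i,j}
  live n1: {i}→∅
  live n2: {j}→∅
  live n3: ∅→{j}
  live n4: {j}→{j,v}
  live n5: {j,v}→{j}

Interfere edges:
  a: {i,j}
  i: {a,j}
  j: {a,i,v}
  r: ∅
  v: {j}

N(i) = ["a", "j"]

Answer: ["a", "j"]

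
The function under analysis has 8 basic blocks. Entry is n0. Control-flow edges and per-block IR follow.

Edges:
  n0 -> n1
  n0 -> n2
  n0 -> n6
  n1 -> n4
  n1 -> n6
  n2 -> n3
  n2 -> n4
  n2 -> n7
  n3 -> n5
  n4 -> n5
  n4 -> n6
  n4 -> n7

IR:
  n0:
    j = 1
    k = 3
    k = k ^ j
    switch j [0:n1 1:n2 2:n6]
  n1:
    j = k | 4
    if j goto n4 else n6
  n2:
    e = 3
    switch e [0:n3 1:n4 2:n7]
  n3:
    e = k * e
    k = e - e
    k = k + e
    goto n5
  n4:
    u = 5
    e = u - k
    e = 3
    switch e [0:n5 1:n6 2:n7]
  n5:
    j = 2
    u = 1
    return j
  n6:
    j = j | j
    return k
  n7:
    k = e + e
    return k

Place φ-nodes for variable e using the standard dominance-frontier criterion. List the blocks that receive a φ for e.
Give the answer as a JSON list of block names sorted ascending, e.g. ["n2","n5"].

idom tree: n1←n0 n2←n0 n3←n2 n4←n0 n5←n0 n6←n0 n7←n0
Join-block Dom:
  n4: preds {n1,n2}: {n0,n1} ∩ {n0,n2} = {n0}; idom=n0
  n5: preds {n3,n4}: {n0,n2,n3} ∩ {n0,n4} = {n0}; idom=n0
  n6: preds {n0,n1,n4}: {n0} ∩ {n0,n1} ∩ {n0,n4} = {n0}; idom=n0
  n7: preds {n2,n4}: {n0,n2} ∩ {n0,n4} = {n0}; idom=n0

Frontier:
  join n4 pred n1: n1 stop@n0
  join n4 pred n2: n2 stop@n0
  join n5 pred n3: n3→n2 stop@n0
  join n5 pred n4: n4 stop@n0
  join n6 pred n0: · stop@n0
  join n6 pred n1: n1 stop@n0
  join n6 pred n4: n4 stop@n0
  join n7 pred n2: n2 stop@n0
  join n7 pred n4: n4 stop@n0
  n0: DF=∅
  n1: DF={n4,n6}
  n2: DF={n4,n5,n7}
  n3: DF={n5}
  n4: DF={n5,n6,n7}
  n5: DF=∅
  n6: DF=∅
  n7: DF=∅

φ for e: defs {n2,n3,n4}
  DF⁺ = {n4,n5,n6,n7}

Answer: ["n4", "n5", "n6", "n7"]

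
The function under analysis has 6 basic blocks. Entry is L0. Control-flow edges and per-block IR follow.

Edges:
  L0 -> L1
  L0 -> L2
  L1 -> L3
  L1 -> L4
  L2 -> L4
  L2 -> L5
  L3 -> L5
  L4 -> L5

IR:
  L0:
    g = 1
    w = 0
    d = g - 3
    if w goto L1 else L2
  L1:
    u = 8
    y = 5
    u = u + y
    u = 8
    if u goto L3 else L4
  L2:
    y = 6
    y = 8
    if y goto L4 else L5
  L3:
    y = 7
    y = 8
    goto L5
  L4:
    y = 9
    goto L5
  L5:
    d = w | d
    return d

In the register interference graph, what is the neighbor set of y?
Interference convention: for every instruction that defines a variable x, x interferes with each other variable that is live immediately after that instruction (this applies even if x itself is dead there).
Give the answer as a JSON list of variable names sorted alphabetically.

def/use:
  L0: def={d,g,w} ue=∅
  L1: def={u,y} ue=∅
  L2: def={y} ue=∅
  L3: def={y} ue=∅
  L4: def={y} ue=∅
  L5: def={d} ue={d,w}

Backward fixpoint:
  L0: in=∅ out={d,w}
  L1: in={d,w} out={d,w}
  L2: in={d,w} out={d,w}
  L3: in={d,w} out={d,w}
  L4: in={d,w} out={d,w}
  L5: in={d,w} out=∅

Interfere edges:
  d: {u,w,y}
  g: {w}
  u: {d,w,y}
  w: {d,g,u,y}
  y: {d,u,w}

N(y) = ["d", "u", "w"]

Answer: ["d", "u", "w"]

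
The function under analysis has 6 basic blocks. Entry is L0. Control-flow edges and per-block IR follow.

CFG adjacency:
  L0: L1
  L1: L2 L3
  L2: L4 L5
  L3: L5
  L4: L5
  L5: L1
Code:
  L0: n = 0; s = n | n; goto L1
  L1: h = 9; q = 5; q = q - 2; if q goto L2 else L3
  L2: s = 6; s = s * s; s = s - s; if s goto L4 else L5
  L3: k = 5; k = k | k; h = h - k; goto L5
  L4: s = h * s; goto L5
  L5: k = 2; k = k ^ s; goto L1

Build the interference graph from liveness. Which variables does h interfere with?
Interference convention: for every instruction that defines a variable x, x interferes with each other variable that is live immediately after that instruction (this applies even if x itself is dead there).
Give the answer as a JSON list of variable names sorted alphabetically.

Answer: ["k", "q", "s"]

Analysis:
Block summaries:
  L0: def={n,s} ue=∅
  L1: def={h,q} ue=∅
  L2: def={s} ue=∅
  L3: def={h,k} ue={h}
  L4: def={s} ue={h,s}
  L5: def={k} ue={s}

Liveness:
  live L0: ∅→{s}
  live L1: {s}→{h,s}
  live L2: {h}→{h,s}
  live L3: {h,s}→{s}
  live L4: {h,s}→{s}
  live L5: {s}→{s}

Interference:
  h↔{k,q,s}
  k↔{h,s}
  n↔∅
  q↔{h,s}
  s↔{h,k,q}

N(h) = ["k", "q", "s"]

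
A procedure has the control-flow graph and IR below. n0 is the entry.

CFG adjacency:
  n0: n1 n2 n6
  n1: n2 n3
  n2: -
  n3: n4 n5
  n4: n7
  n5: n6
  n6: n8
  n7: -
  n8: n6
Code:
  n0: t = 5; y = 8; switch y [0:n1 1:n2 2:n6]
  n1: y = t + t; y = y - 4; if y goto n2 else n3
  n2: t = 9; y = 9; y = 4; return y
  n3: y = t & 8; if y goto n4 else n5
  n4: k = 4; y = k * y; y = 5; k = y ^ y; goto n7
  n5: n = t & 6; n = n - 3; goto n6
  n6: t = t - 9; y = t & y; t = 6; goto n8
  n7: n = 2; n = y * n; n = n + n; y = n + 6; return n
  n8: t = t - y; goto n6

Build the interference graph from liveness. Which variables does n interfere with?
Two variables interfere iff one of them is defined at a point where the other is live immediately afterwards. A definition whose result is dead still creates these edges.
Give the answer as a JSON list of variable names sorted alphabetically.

Per-block:
  n0 def {t,y} use ∅
  n1 def {y} use {t}
  n2 def {t,y} use ∅
  n3 def {y} use {t}
  n4 def {k,y} use {y}
  n5 def {n} use {t}
  n6 def {t,y} use {t,y}
  n7 def {n,y} use {y}
  n8 def {t} use {t,y}

Liveness:
  live n0: ∅→{t,y}
  live n1: {t}→{t}
  live n2: ∅→∅
  live n3: {t}→{t,y}
  live n4: {y}→{y}
  live n5: {t,y}→{t,y}
  live n6: {t,y}→{t,y}
  live n7: {y}→∅
  live n8: {t,y}→{t,y}

Interfere edges:
  k — {y}
  n — {t,y}
  t — {n,y}
  y — {k,n,t}

N(n) = ["t", "y"]

Answer: ["t", "y"]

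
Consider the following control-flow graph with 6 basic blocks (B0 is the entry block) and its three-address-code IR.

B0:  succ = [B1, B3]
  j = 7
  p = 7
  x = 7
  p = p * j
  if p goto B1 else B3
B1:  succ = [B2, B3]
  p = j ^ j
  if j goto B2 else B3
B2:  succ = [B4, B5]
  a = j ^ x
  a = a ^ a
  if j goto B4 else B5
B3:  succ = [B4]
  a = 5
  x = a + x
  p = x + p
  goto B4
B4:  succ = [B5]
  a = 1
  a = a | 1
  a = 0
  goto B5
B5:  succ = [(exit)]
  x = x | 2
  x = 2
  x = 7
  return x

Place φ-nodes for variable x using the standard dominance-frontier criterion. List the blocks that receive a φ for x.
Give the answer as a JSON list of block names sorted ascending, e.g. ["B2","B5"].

idom tree: B1←B0 B2←B1 B3←B0 B4←B0 B5←B0
Dom∩ at merges:
  B3: preds {B0,B1}: {B0} ∩ {B0,B1} = {B0}; idom=B0
  B4: preds {B2,B3}: {B0,B1,B2} ∩ {B0,B3} = {B0}; idom=B0
  B5: preds {B2,B4}: {B0,B1,B2} ∩ {B0,B4} = {B0}; idom=B0

Frontier:
  B3←B0: walk · to B0
  B3←B1: walk B1 to B0
  B4←B2: walk B2→B1 to B0
  B4←B3: walk B3 to B0
  B5←B2: walk B2→B1 to B0
  B5←B4: walk B4 to B0
  B0 → ∅
  B1 → {B3,B4,B5}
  B2 → {B4,B5}
  B3 → {B4}
  B4 → {B5}
  B5 → ∅

φ for x: defs {B0,B3,B5}
  DF⁺ = {B4,B5}

Answer: ["B4", "B5"]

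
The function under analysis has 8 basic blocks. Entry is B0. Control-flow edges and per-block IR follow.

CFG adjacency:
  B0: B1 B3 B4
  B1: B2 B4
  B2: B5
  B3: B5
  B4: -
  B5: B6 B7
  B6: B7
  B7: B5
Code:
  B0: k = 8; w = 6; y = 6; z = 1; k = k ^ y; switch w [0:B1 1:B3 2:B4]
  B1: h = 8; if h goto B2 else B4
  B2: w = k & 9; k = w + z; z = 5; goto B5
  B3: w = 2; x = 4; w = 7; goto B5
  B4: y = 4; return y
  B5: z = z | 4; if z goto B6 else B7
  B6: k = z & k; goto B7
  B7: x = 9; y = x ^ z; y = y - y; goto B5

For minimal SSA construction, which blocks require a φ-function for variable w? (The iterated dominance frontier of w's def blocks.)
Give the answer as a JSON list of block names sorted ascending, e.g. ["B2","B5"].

idom tree: B1←B0 B2←B1 B3←B0 B4←B0 B5←B0 B6←B5 B7←B5
Dom at joins:
  B4: preds {B0,B1}: {B0} ∩ {B0,B1} = {B0}; idom=B0
  B5: preds {B2,B3,B7}: {B0,B1,B2} ∩ {B0,B3} ∩ {B0,B5,B7} = {B0}; idom=B0
  B7: preds {B5,B6}: {B0,B5} ∩ {B0,B5,B6} = {B0,B5}; idom=B5

DF walk-up:
  join B4 pred B0: · stop@B0
  join B4 pred B1: B1 stop@B0
  join B5 pred B2: B2→B1 stop@B0
  join B5 pred B3: B3 stop@B0
  join B5 pred B7: B7→B5 stop@B0
  join B7 pred B5: · stop@B5
  join B7 pred B6: B6 stop@B5
  B0 → ∅
  B1 → {B4,B5}
  B2 → {B5}
  B3 → {B5}
  B4 → ∅
  B5 → {B5}
  B6 → {B7}
  B7 → {B5}

φ for w: defs {B0,B2,B3}
  DF⁺ = {B5}

Answer: ["B5"]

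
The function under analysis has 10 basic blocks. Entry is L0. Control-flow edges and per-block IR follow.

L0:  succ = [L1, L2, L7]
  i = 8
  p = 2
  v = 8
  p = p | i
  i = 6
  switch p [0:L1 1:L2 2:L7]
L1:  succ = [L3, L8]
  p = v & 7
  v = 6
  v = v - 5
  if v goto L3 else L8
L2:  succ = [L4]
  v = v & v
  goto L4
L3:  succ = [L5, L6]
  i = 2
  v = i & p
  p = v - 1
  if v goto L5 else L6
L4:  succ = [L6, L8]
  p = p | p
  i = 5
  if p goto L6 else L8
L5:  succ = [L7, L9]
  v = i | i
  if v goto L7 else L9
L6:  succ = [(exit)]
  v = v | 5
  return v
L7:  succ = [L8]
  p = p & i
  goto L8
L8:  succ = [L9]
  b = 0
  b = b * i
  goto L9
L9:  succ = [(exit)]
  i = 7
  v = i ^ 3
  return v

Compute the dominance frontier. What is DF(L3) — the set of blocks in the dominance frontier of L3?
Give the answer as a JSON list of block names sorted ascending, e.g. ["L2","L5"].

Answer: ["L6", "L7", "L9"]

Working:
idom tree: L1←L0 L2←L0 L3←L1 L4←L2 L5←L3 L6←L0 L7←L0 L8←L0 L9←L0
Dom at joins:
  L6: preds {L3,L4}: {L0,L1,L3} ∩ {L0,L2,L4} = {L0}; idom=L0
  L7: preds {L0,L5}: {L0} ∩ {L0,L1,L3,L5} = {L0}; idom=L0
  L8: preds {L1,L4,L7}: {L0,L1} ∩ {L0,L2,L4} ∩ {L0,L7} = {L0}; idom=L0
  L9: preds {L5,L8}: {L0,L1,L3,L5} ∩ {L0,L8} = {L0}; idom=L0

Frontier:
  join L6 pred L3: L3→L1 stop@L0
  join L6 pred L4: L4→L2 stop@L0
  join L7 pred L0: · stop@L0
  join L7 pred L5: L5→L3→L1 stop@L0
  join L8 pred L1: L1 stop@L0
  join L8 pred L4: L4→L2 stop@L0
  join L8 pred L7: L7 stop@L0
  join L9 pred L5: L5→L3→L1 stop@L0
  join L9 pred L8: L8 stop@L0
  DF(L0)=∅
  DF(L1)={L6,L7,L8,L9}
  DF(L2)={L6,L8}
  DF(L3)={L6,L7,L9}
  DF(L4)={L6,L8}
  DF(L5)={L7,L9}
  DF(L6)=∅
  DF(L7)={L8}
  DF(L8)={L9}
  DF(L9)=∅

DF(L3) = ["L6", "L7", "L9"]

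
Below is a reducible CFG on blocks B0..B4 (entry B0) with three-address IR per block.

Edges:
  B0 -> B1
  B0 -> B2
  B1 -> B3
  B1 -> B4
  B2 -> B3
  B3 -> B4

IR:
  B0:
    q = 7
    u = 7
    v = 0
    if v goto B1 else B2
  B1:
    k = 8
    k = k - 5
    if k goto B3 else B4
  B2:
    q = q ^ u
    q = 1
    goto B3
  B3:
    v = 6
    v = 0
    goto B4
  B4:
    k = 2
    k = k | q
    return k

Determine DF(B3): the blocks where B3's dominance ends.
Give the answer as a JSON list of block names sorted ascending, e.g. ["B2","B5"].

Answer: ["B4"]

Working:
idom tree: B1←B0 B2←B0 B3←B0 B4←B0
Join-block Dom:
  B3: preds {B1,B2}: {B0,B1} ∩ {B0,B2} = {B0}; idom=B0
  B4: preds {B1,B3}: {B0,B1} ∩ {B0,B3} = {B0}; idom=B0

DF walk-up:
  B3←B1: walk B1 to B0
  B3←B2: walk B2 to B0
  B4←B1: walk B1 to B0
  B4←B3: walk B3 to B0
  B0 → ∅
  B1 → {B3,B4}
  B2 → {B3}
  B3 → {B4}
  B4 → ∅

DF(B3) = ["B4"]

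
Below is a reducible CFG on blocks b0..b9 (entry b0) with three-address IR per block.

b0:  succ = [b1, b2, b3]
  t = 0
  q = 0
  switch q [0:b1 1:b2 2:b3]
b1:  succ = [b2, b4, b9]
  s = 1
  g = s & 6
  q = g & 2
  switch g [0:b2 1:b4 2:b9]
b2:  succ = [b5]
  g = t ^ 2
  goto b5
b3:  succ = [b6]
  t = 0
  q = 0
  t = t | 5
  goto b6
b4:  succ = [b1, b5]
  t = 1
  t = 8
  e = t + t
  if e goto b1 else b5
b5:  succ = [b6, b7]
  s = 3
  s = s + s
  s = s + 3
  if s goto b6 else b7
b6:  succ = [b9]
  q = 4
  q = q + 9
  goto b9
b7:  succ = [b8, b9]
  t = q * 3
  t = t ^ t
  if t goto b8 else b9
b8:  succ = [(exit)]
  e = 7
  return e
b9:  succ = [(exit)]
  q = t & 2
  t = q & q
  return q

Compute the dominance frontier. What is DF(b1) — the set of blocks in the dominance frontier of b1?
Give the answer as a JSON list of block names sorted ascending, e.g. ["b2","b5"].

idom tree: b1←b0 b2←b0 b3←b0 b4←b1 b5←b0 b6←b0 b7←b5 b8←b7 b9←b0
Join-block Dom:
  b1: preds {b0,b4}: {b0} ∩ {b0,b1,b4} = {b0}; idom=b0
  b2: preds {b0,b1}: {b0} ∩ {b0,b1} = {b0}; idom=b0
  b5: preds {b2,b4}: {b0,b2} ∩ {b0,b1,b4} = {b0}; idom=b0
  b6: preds {b3,b5}: {b0,b3} ∩ {b0,b5} = {b0}; idom=b0
  b9: preds {b1,b6,b7}: {b0,b1} ∩ {b0,b6} ∩ {b0,b5,b7} = {b0}; idom=b0

Frontier:
  join b1 pred b0: · stop@b0
  join b1 pred b4: b4→b1 stop@b0
  join b2 pred b0: · stop@b0
  join b2 pred b1: b1 stop@b0
  join b5 pred b2: b2 stop@b0
  join b5 pred b4: b4→b1 stop@b0
  join b6 pred b3: b3 stop@b0
  join b6 pred b5: b5 stop@b0
  join b9 pred b1: b1 stop@b0
  join b9 pred b6: b6 stop@b0
  join b9 pred b7: b7→b5 stop@b0
  b0 → ∅
  b1 → {b1,b2,b5,b9}
  b2 → {b5}
  b3 → {b6}
  b4 → {b1,b5}
  b5 → {b6,b9}
  b6 → {b9}
  b7 → {b9}
  b8 → ∅
  b9 → ∅

DF(b1) = ["b1", "b2", "b5", "b9"]

Answer: ["b1", "b2", "b5", "b9"]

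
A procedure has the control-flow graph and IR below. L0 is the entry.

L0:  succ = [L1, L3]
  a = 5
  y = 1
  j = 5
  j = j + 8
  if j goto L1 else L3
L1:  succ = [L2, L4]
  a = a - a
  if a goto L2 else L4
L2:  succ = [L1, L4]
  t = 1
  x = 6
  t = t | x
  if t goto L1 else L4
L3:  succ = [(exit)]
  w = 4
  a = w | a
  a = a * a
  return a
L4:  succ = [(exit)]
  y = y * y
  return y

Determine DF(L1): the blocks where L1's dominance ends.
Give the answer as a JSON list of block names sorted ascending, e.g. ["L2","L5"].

idom tree: L1←L0 L2←L1 L3←L0 L4←L1
Join-block Dom:
  L1: preds {L0,L2}: {L0} ∩ {L0,L1,L2} = {L0}; idom=L0
  L4: preds {L1,L2}: {L0,L1} ∩ {L0,L1,L2} = {L0,L1}; idom=L1

Frontier:
  join L1 pred L0: · stop@L0
  join L1 pred L2: L2→L1 stop@L0
  join L4 pred L1: · stop@L1
  join L4 pred L2: L2 stop@L1
  DF(L0)=∅
  DF(L1)={L1}
  DF(L2)={L1,L4}
  DF(L3)=∅
  DF(L4)=∅

DF(L1) = ["L1"]

Answer: ["L1"]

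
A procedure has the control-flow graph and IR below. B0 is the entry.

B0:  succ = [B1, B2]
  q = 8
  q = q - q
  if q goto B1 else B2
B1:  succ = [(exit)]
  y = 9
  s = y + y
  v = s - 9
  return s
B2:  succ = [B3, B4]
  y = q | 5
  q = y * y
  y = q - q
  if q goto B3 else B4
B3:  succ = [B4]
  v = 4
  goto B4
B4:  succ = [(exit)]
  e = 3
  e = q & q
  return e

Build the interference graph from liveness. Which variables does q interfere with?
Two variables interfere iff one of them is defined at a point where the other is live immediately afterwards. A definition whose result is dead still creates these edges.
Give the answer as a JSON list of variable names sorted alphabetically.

Per-block:
  B0: {q} / ∅
  B1: {s,v,y} / ∅
  B2: {q,y} / {q}
  B3: {v} / ∅
  B4: {e} / {q}

Live sets:
  B0: in=∅ out={q}
  B1: in=∅ out=∅
  B2: in={q} out={q}
  B3: in={q} out={q}
  B4: in={q} out=∅

Interfere edges:
  e: {q}
  q: {e,v,y}
  s: {v}
  v: {q,s}
  y: {q}

N(q) = ["e", "v", "y"]

Answer: ["e", "v", "y"]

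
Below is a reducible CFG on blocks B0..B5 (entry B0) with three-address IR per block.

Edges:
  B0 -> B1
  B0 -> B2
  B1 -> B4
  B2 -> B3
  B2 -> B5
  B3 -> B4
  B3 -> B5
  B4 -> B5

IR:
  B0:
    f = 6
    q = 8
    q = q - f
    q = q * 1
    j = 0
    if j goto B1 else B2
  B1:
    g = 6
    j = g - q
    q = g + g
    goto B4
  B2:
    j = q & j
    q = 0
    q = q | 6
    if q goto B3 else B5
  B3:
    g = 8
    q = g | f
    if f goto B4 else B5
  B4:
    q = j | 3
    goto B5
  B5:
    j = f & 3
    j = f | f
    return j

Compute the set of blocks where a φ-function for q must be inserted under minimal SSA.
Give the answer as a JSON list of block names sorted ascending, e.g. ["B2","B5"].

Answer: ["B4", "B5"]

Working:
idom tree: B1←B0 B2←B0 B3←B2 B4←B0 B5←B0
Dom at joins:
  B4: preds {B1,B3}: {B0,B1} ∩ {B0,B2,B3} = {B0}; idom=B0
  B5: preds {B2,B3,B4}: {B0,B2} ∩ {B0,B2,B3} ∩ {B0,B4} = {B0}; idom=B0

DF derivation:
  B4←B1: walk B1 to B0
  B4←B3: walk B3→B2 to B0
  B5←B2: walk B2 to B0
  B5←B3: walk B3→B2 to B0
  B5←B4: walk B4 to B0
  B0: DF=∅
  B1: DF={B4}
  B2: DF={B4,B5}
  B3: DF={B4,B5}
  B4: DF={B5}
  B5: DF=∅

φ for q: defs {B0,B1,B2,B3,B4}
  DF⁺ = {B4,B5}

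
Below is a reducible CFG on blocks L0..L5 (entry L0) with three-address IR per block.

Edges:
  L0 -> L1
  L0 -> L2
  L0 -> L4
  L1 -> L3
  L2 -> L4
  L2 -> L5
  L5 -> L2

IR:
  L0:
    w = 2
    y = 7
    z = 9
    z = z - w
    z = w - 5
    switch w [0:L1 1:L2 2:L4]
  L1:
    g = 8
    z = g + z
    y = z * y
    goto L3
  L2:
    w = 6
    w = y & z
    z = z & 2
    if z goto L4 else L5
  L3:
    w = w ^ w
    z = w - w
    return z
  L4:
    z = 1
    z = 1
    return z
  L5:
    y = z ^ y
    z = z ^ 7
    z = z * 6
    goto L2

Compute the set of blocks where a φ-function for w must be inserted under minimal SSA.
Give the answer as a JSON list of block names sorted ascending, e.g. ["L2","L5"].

Answer: ["L2", "L4"]

Analysis:
idom tree: L1←L0 L2←L0 L3←L1 L4←L0 L5←L2
Dom∩ at merges:
  L2: preds {L0,L5}: {L0} ∩ {L0,L2,L5} = {L0}; idom=L0
  L4: preds {L0,L2}: {L0} ∩ {L0,L2} = {L0}; idom=L0

Frontier:
  join L2 pred L0: · stop@L0
  join L2 pred L5: L5→L2 stop@L0
  join L4 pred L0: · stop@L0
  join L4 pred L2: L2 stop@L0
  DF(L0)=∅
  DF(L1)=∅
  DF(L2)={L2,L4}
  DF(L3)=∅
  DF(L4)=∅
  DF(L5)={L2}

φ for w: defs {L0,L2,L3}
  DF⁺ = {L2,L4}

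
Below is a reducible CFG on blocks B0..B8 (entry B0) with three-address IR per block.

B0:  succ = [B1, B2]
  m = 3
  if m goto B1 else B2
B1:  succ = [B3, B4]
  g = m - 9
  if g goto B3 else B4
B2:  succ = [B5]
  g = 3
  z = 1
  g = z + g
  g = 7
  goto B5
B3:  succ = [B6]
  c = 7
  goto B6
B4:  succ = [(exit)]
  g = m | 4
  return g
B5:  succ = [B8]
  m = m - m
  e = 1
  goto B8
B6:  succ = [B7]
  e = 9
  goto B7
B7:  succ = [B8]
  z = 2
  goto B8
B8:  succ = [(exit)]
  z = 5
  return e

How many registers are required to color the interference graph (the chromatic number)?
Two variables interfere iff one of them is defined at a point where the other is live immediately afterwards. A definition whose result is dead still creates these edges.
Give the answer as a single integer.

Per-block:
  B0 def {m} use ∅
  B1 def {g} use {m}
  B2 def {g,z} use ∅
  B3 def {c} use ∅
  B4 def {g} use {m}
  B5 def {e,m} use {m}
  B6 def {e} use ∅
  B7 def {z} use ∅
  B8 def {z} use {e}

Liveness:
  B0 li=∅ lo={m}
  B1 li={m} lo={m}
  B2 li={m} lo={m}
  B3 li=∅ lo=∅
  B4 li={m} lo=∅
  B5 li={m} lo={e}
  B6 li=∅ lo={e}
  B7 li={e} lo={e}
  B8 li={e} lo=∅

Interfere edges:
  c — ∅
  e — {z}
  g — {m,z}
  m — {g,z}
  z — {e,g,m}

Colouring:
  {g,m,z} pairwise interfere (3-clique) ⇒ χ ≥ 3
  3-colouring: r0={c,z}  r1={e,g}  r2={m}
  χ = 3

Answer: 3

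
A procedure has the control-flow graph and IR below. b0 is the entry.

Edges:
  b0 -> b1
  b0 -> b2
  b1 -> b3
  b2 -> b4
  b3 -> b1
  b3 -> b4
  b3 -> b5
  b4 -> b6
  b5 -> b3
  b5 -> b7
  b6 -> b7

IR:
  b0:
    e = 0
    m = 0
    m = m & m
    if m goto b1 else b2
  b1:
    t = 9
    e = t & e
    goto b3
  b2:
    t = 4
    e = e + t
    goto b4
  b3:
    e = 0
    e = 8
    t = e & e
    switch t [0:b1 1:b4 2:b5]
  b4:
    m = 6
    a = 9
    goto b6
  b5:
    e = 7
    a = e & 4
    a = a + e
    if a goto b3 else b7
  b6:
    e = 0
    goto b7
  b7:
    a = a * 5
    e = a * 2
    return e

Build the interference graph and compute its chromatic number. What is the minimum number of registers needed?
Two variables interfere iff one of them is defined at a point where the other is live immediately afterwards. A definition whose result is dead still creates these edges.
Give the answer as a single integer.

def/use:
  b0: {e,m} / ∅
  b1: {e,t} / {e}
  b2: {e,t} / {e}
  b3: {e,t} / ∅
  b4: {a,m} / ∅
  b5: {a,e} / ∅
  b6: {e} / ∅
  b7: {a,e} / {a}

Backward fixpoint:
  b0: in=∅ out={e}
  b1: in={e} out=∅
  b2: in={e} out=∅
  b3: in=∅ out={e}
  b4: in=∅ out={a}
  b5: in=∅ out={a}
  b6: in={a} out={a}
  b7: in={a} out=∅

Interfere edges:
  a↔{e}
  e↔{a,m,t}
  m↔{e}
  t↔{e}

Colouring:
  clique {a,e} ⇒ need ≥ 2
  2-colouring: c0={e}  c1={a,m,t}
  χ = 2

Answer: 2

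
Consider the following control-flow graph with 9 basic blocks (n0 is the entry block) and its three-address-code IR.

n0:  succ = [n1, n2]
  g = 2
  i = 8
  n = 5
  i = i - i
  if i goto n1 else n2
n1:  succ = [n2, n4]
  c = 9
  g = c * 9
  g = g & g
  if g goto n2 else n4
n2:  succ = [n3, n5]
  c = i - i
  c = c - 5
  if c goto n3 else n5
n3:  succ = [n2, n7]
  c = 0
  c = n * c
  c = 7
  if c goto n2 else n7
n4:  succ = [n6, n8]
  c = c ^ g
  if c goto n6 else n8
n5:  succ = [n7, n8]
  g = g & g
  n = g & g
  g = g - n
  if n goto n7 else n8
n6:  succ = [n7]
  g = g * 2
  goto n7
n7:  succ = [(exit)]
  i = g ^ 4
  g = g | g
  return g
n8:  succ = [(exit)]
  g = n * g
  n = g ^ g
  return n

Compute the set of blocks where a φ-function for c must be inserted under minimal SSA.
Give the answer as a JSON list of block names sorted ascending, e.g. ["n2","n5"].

idom tree: n1←n0 n2←n0 n3←n2 n4←n1 n5←n2 n6←n4 n7←n0 n8←n0
Join-block Dom:
  n2: preds {n0,n1,n3}: {n0} ∩ {n0,n1} ∩ {n0,n2,n3} = {n0}; idom=n0
  n7: preds {n3,n5,n6}: {n0,n2,n3} ∩ {n0,n2,n5} ∩ {n0,n1,n4,n6} = {n0}; idom=n0
  n8: preds {n4,n5}: {n0,n1,n4} ∩ {n0,n2,n5} = {n0}; idom=n0

Frontier:
  join n2 pred n0: · stop@n0
  join n2 pred n1: n1 stop@n0
  join n2 pred n3: n3→n2 stop@n0
  join n7 pred n3: n3→n2 stop@n0
  join n7 pred n5: n5→n2 stop@n0
  join n7 pred n6: n6→n4→n1 stop@n0
  join n8 pred n4: n4→n1 stop@n0
  join n8 pred n5: n5→n2 stop@n0
  n0 → ∅
  n1 → {n2,n7,n8}
  n2 → {n2,n7,n8}
  n3 → {n2,n7}
  n4 → {n7,n8}
  n5 → {n7,n8}
  n6 → {n7}
  n7 → ∅
  n8 → ∅

φ for c: defs {n1,n2,n3,n4}
  DF⁺ = {n2,n7,n8}

Answer: ["n2", "n7", "n8"]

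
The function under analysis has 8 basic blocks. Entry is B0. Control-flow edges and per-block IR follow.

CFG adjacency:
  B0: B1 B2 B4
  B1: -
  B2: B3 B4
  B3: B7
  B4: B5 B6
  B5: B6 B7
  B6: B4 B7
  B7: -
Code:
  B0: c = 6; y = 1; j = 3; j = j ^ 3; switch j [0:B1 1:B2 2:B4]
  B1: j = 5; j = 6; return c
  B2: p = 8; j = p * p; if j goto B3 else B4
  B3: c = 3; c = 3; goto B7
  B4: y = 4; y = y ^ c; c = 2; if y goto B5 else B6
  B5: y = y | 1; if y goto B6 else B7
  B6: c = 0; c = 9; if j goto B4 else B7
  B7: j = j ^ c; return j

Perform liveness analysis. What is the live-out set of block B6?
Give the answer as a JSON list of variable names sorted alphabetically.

Answer: ["c", "j"]

Working:
Block summaries:
  B0: def={c,j,y} ue=∅
  B1: def={j} ue={c}
  B2: def={j,p} ue=∅
  B3: def={c} ue=∅
  B4: def={c,y} ue={c}
  B5: def={y} ue={y}
  B6: def={c} ue={j}
  B7: def={j} ue={c,j}

Live sets:
  B0: in=∅ out={c,j}
  B1: in={c} out=∅
  B2: in={c} out={c,j}
  B3: in={j} out={c,j}
  B4: in={c,j} out={c,j,y}
  B5: in={c,j,y} out={c,j}
  B6: in={j} out={c,j}
  B7: in={c,j} out=∅

live-out(B6) = ["c", "j"]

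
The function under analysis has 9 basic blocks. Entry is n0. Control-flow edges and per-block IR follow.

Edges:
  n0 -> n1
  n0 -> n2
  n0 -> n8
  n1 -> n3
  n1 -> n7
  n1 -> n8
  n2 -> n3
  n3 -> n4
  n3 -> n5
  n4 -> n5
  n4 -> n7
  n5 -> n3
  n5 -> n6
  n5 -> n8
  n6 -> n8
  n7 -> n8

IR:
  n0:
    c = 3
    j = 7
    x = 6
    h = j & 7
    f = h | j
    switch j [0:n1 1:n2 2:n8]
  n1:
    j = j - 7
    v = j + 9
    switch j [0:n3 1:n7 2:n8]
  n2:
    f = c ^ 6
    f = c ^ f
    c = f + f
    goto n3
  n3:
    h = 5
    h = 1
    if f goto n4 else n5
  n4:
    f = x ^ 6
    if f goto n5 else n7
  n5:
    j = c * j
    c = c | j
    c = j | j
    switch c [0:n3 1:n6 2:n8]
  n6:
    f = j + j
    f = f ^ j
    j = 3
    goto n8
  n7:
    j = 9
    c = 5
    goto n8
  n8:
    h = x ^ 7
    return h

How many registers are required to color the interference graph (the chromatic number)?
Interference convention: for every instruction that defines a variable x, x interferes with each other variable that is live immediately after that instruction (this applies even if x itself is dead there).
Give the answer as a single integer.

Block summaries:
  n0: def={c,f,h,j,x} ue=∅
  n1: def={j,v} ue={j}
  n2: def={c,f} ue={c}
  n3: def={h} ue={f}
  n4: def={f} ue={x}
  n5: def={c,j} ue={c,j}
  n6: def={f,j} ue={j}
  n7: def={c,j} ue=∅
  n8: def={h} ue={x}

Liveness:
  n0 li=∅ lo={c,f,j,x}
  n1 li={c,f,j,x} lo={c,f,j,x}
  n2 li={c,j,x} lo={c,f,j,x}
  n3 li={c,f,j,x} lo={c,f,j,x}
  n4 li={c,j,x} lo={c,f,j,x}
  n5 li={c,f,j,x} lo={c,f,j,x}
  n6 li={j,x} lo={x}
  n7 li={x} lo={x}
  n8 li={x} lo=∅

Conflict graph:
  c — {f,h,j,v,x}
  f — {c,h,j,v,x}
  h — {c,f,j,x}
  j — {c,f,h,v,x}
  v — {c,f,j,x}
  x — {c,f,h,j,v}

Chromatic number:
  {c,f,h,j,x} pairwise interfere (5-clique) ⇒ χ ≥ 5
  5-colouring: c0={c}  c1={f}  c2={j}  c3={x}  c4={h,v}
  χ = 5

Answer: 5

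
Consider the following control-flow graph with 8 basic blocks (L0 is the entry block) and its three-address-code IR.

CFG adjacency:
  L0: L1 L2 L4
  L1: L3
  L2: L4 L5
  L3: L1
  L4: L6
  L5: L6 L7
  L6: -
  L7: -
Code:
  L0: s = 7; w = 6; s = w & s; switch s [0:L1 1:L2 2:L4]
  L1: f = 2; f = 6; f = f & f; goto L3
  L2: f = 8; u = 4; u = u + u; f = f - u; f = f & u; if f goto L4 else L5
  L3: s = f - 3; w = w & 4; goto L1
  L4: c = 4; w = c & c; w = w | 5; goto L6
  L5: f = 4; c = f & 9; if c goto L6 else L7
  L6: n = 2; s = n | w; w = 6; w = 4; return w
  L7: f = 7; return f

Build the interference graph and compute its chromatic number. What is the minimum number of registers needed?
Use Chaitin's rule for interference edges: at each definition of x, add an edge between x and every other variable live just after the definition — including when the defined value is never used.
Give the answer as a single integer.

Answer: 3

Working:
Per-block:
  L0: {s,w} / ∅
  L1: {f} / ∅
  L2: {f,u} / ∅
  L3: {s,w} / {f,w}
  L4: {c,w} / ∅
  L5: {c,f} / ∅
  L6: {n,s,w} / {w}
  L7: {f} / ∅

Backward fixpoint:
  L0 li=∅ lo={w}
  L1 li={w} lo={f,w}
  L2 li={w} lo={w}
  L3 li={f,w} lo={w}
  L4 li=∅ lo={w}
  L5 li={w} lo={w}
  L6 li={w} lo=∅
  L7 li=∅ lo=∅

Conflict graph:
  c↔{w}
  f↔{u,w}
  n↔{w}
  s↔{w}
  u↔{f,w}
  w↔{c,f,n,s,u}

Colouring:
  clique {f,u,w} ⇒ need ≥ 3
  3-colouring: c0={w}  c1={c,f,n,s}  c2={u}
  χ = 3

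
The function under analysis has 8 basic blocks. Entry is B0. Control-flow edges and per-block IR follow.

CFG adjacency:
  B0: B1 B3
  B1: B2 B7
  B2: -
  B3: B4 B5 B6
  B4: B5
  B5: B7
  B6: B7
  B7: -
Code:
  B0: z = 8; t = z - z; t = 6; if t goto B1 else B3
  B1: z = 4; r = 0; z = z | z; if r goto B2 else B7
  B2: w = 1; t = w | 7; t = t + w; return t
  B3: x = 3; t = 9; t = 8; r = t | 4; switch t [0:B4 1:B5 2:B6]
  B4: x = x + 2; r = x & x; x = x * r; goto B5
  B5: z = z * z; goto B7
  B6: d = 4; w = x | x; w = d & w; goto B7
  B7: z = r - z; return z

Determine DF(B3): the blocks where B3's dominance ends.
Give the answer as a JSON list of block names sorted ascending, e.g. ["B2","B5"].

idom tree: B1←B0 B2←B1 B3←B0 B4←B3 B5←B3 B6←B3 B7←B0
Join-block Dom:
  B5: preds {B3,B4}: {B0,B3} ∩ {B0,B3,B4} = {B0,B3}; idom=B3
  B7: preds {B1,B5,B6}: {B0,B1} ∩ {B0,B3,B5} ∩ {B0,B3,B6} = {B0}; idom=B0

DF walk-up:
  join B5 pred B3: · stop@B3
  join B5 pred B4: B4 stop@B3
  join B7 pred B1: B1 stop@B0
  join B7 pred B5: B5→B3 stop@B0
  join B7 pred B6: B6→B3 stop@B0
  DF(B0)=∅
  DF(B1)={B7}
  DF(B2)=∅
  DF(B3)={B7}
  DF(B4)={B5}
  DF(B5)={B7}
  DF(B6)={B7}
  DF(B7)=∅

DF(B3) = ["B7"]

Answer: ["B7"]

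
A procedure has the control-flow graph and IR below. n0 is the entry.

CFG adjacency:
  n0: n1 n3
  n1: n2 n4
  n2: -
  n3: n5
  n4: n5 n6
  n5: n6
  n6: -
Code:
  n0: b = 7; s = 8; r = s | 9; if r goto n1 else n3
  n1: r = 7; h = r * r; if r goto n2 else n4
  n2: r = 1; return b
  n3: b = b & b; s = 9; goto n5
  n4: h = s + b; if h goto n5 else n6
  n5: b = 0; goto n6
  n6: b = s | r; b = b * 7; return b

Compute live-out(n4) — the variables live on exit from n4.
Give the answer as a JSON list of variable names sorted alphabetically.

Answer: ["r", "s"]

Working:
def/use:
  n0: def={b,r,s} ue=∅
  n1: def={h,r} ue=∅
  n2: def={r} ue={b}
  n3: def={b,s} ue={b}
  n4: def={h} ue={b,s}
  n5: def={b} ue=∅
  n6: def={b} ue={r,s}

Backward fixpoint:
  n0: in=∅ out={b,r,s}
  n1: in={b,s} out={b,r,s}
  n2: in={b} out=∅
  n3: in={b,r} out={r,s}
  n4: in={b,r,s} out={r,s}
  n5: in={r,s} out={r,s}
  n6: in={r,s} out=∅

live-out(n4) = ["r", "s"]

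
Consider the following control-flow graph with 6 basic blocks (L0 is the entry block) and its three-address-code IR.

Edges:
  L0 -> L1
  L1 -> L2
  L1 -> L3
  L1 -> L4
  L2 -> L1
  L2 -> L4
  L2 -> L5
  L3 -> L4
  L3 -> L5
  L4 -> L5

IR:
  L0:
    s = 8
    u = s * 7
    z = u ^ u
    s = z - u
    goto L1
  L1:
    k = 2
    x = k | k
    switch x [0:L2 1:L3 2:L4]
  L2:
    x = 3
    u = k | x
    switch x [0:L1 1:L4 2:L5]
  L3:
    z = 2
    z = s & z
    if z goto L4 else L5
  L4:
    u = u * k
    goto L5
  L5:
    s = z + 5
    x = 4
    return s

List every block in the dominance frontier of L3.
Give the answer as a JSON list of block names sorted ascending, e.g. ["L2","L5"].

idom tree: L1←L0 L2←L1 L3←L1 L4←L1 L5←L1
Dom∩ at merges:
  L1: preds {L0,L2}: {L0} ∩ {L0,L1,L2} = {L0}; idom=L0
  L4: preds {L1,L2,L3}: {L0,L1} ∩ {L0,L1,L2} ∩ {L0,L1,L3} = {L0,L1}; idom=L1
  L5: preds {L2,L3,L4}: {L0,L1,L2} ∩ {L0,L1,L3} ∩ {L0,L1,L4} = {L0,L1}; idom=L1

Frontier:
  L1←L0: walk · to L0
  L1←L2: walk L2→L1 to L0
  L4←L1: walk · to L1
  L4←L2: walk L2 to L1
  L4←L3: walk L3 to L1
  L5←L2: walk L2 to L1
  L5←L3: walk L3 to L1
  L5←L4: walk L4 to L1
  DF(L0)=∅
  DF(L1)={L1}
  DF(L2)={L1,L4,L5}
  DF(L3)={L4,L5}
  DF(L4)={L5}
  DF(L5)=∅

DF(L3) = ["L4", "L5"]

Answer: ["L4", "L5"]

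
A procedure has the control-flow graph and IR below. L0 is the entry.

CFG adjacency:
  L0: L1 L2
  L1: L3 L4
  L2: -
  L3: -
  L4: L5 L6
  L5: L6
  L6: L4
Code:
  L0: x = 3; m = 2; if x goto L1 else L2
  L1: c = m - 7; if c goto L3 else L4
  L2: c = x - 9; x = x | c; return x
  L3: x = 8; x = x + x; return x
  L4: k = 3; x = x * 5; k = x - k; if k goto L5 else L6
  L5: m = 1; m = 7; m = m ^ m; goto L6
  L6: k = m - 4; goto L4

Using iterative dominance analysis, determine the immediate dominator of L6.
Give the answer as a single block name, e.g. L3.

idom tree: L1←L0 L2←L0 L3←L1 L4←L1 L5←L4 L6←L4
Dom at joins:
  L4: preds {L1,L6}: {L0,L1} ∩ {L0,L1,L4,L6} = {L0,L1}; idom=L1
  L6: preds {L4,L5}: {L0,L1,L4} ∩ {L0,L1,L4,L5} = {L0,L1,L4}; idom=L4

idom(L6) = L4

Answer: L4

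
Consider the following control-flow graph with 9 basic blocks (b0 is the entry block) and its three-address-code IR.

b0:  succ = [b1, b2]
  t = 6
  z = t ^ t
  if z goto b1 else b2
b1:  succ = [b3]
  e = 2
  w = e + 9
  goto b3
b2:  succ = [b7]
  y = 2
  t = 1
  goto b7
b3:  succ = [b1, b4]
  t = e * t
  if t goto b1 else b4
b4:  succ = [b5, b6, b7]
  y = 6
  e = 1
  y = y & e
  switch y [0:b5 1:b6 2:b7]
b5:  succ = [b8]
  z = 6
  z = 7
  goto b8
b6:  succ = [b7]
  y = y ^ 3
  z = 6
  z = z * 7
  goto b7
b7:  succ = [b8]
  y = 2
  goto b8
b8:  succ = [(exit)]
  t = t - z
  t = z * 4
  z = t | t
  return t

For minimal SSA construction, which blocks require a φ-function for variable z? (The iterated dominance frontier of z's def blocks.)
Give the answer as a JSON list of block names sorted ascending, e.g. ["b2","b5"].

idom tree: b1←b0 b2←b0 b3←b1 b4←b3 b5←b4 b6←b4 b7←b0 b8←b0
Dom∩ at merges:
  b1: preds {b0,b3}: {b0} ∩ {b0,b1,b3} = {b0}; idom=b0
  b7: preds {b2,b4,b6}: {b0,b2} ∩ {b0,b1,b3,b4} ∩ {b0,b1,b3,b4,b6} = {b0}; idom=b0
  b8: preds {b5,b7}: {b0,b1,b3,b4,b5} ∩ {b0,b7} = {b0}; idom=b0

DF walk-up:
  b1←b0: walk · to b0
  b1←b3: walk b3→b1 to b0
  b7←b2: walk b2 to b0
  b7←b4: walk b4→b3→b1 to b0
  b7←b6: walk b6→b4→b3→b1 to b0
  b8←b5: walk b5→b4→b3→b1 to b0
  b8←b7: walk b7 to b0
  b0: DF=∅
  b1: DF={b1,b7,b8}
  b2: DF={b7}
  b3: DF={b1,b7,b8}
  b4: DF={b7,b8}
  b5: DF={b8}
  b6: DF={b7}
  b7: DF={b8}
  b8: DF=∅

φ for z: defs {b0,b5,b6,b8}
  DF⁺ = {b7,b8}

Answer: ["b7", "b8"]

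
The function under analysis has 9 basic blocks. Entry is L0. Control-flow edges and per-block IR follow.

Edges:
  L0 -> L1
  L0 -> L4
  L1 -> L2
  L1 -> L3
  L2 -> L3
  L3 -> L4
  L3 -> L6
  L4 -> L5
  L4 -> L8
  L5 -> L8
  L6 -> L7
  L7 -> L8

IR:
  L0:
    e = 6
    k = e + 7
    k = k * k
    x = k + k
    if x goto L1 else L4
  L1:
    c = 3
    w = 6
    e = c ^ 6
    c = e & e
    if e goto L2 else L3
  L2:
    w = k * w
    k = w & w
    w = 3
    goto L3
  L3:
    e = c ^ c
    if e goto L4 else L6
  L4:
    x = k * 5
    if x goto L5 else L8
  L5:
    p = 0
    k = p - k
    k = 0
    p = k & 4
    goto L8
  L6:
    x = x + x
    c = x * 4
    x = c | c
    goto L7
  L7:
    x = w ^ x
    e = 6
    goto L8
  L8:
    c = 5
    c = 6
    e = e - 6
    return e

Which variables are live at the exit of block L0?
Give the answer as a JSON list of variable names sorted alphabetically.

Answer: ["e", "k", "x"]

Derivation:
def/use:
  L0 def {e,k,x} use ∅
  L1 def {c,e,w} use ∅
  L2 def {k,w} use {k,w}
  L3 def {e} use {c}
  L4 def {x} use {k}
  L5 def {k,p} use {k}
  L6 def {c,x} use {x}
  L7 def {e,x} use {w,x}
  L8 def {c,e} use {e}

Backward fixpoint:
  L0 li=∅ lo={e,k,x}
  L1 li={k,x} lo={c,k,w,x}
  L2 li={c,k,w,x} lo={c,k,w,x}
  L3 li={c,k,w,x} lo={e,k,w,x}
  L4 li={e,k} lo={e,k}
  L5 li={e,k} lo={e}
  L6 li={w,x} lo={w,x}
  L7 li={w,x} lo={e}
  L8 li={e} lo=∅

live-out(L0) = ["e", "k", "x"]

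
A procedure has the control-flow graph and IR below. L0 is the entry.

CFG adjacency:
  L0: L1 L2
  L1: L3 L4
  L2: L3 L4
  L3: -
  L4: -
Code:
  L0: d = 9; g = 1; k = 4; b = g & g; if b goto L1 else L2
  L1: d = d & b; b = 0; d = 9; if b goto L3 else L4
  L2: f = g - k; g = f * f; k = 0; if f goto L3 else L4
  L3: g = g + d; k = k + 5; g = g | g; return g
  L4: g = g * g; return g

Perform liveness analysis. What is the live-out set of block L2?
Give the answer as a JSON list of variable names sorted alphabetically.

Per-block:
  L0 def {b,d,g,k} use ∅
  L1 def {b,d} use {b,d}
  L2 def {f,g,k} use {g,k}
  L3 def {g,k} use {d,g,k}
  L4 def {g} use {g}

Liveness:
  live L0: ∅→{b,d,g,k}
  live L1: {b,d,g,k}→{d,g,k}
  live L2: {d,g,k}→{d,g,k}
  live L3: {d,g,k}→∅
  live L4: {g}→∅

live-out(L2) = ["d", "g", "k"]

Answer: ["d", "g", "k"]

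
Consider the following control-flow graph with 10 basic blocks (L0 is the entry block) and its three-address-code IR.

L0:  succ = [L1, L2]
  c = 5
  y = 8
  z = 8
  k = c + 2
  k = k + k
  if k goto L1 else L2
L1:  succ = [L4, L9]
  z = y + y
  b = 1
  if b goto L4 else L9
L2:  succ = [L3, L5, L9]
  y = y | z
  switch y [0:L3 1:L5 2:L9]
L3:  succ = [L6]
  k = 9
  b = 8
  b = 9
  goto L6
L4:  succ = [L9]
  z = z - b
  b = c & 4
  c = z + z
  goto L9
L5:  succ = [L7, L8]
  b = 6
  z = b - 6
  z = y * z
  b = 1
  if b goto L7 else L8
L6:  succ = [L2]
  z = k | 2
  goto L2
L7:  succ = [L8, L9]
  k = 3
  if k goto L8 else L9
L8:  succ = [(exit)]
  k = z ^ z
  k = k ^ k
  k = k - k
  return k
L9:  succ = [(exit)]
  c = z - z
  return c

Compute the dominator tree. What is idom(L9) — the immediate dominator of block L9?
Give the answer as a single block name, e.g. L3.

Answer: L0

Working:
idom tree: L1←L0 L2←L0 L3←L2 L4←L1 L5←L2 L6←L3 L7←L5 L8←L5 L9←L0
Dom∩ at merges:
  L2: preds {L0,L6}: {L0} ∩ {L0,L2,L3,L6} = {L0}; idom=L0
  L8: preds {L5,L7}: {L0,L2,L5} ∩ {L0,L2,L5,L7} = {L0,L2,L5}; idom=L5
  L9: preds {L1,L2,L4,L7}: {L0,L1} ∩ {L0,L2} ∩ {L0,L1,L4} ∩ {L0,L2,L5,L7} = {L0}; idom=L0

idom(L9) = L0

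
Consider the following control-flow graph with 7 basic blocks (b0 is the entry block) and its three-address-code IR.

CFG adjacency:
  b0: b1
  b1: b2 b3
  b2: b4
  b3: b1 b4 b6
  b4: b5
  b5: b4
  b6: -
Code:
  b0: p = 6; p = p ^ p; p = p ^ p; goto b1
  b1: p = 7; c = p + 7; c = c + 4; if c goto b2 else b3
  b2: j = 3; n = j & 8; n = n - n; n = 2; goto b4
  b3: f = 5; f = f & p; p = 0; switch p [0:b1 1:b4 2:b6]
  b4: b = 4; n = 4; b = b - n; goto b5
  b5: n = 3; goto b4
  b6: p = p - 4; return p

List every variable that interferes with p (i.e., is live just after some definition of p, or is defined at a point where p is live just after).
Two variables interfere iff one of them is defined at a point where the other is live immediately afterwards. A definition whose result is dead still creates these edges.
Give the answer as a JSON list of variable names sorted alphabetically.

Answer: ["c", "f"]

Working:
def/use:
  b0: def={p} ue=∅
  b1: def={c,p} ue=∅
  b2: def={j,n} ue=∅
  b3: def={f,p} ue={p}
  b4: def={b,n} ue=∅
  b5: def={n} ue=∅
  b6: def={p} ue={p}

Liveness:
  b0 li=∅ lo=∅
  b1 li=∅ lo={p}
  b2 li=∅ lo=∅
  b3 li={p} lo={p}
  b4 li=∅ lo=∅
  b5 li=∅ lo=∅
  b6 li={p} lo=∅

Conflict graph:
  b — {n}
  c — {p}
  f — {p}
  j — ∅
  n — {b}
  p — {c,f}

N(p) = ["c", "f"]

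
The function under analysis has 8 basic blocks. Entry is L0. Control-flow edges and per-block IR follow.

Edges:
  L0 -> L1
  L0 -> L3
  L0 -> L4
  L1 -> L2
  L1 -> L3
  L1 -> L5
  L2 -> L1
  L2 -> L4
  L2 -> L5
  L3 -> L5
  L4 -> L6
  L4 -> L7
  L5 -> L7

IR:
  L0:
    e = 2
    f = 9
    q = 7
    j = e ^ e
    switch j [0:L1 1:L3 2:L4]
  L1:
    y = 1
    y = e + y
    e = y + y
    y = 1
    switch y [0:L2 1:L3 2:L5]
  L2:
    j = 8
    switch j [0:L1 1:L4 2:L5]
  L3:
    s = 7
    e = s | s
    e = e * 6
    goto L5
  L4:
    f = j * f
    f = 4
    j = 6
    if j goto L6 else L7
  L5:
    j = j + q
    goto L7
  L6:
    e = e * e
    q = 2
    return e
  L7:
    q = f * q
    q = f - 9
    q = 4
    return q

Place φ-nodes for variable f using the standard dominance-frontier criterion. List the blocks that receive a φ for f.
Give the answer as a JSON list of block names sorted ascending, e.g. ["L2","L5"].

idom tree: L1←L0 L2←L1 L3←L0 L4←L0 L5←L0 L6←L4 L7←L0
Dom∩ at merges:
  L1: preds {L0,L2}: {L0} ∩ {L0,L1,L2} = {L0}; idom=L0
  L3: preds {L0,L1}: {L0} ∩ {L0,L1} = {L0}; idom=L0
  L4: preds {L0,L2}: {L0} ∩ {L0,L1,L2} = {L0}; idom=L0
  L5: preds {L1,L2,L3}: {L0,L1} ∩ {L0,L1,L2} ∩ {L0,L3} = {L0}; idom=L0
  L7: preds {L4,L5}: {L0,L4} ∩ {L0,L5} = {L0}; idom=L0

DF derivation:
  L1←L0: walk · to L0
  L1←L2: walk L2→L1 to L0
  L3←L0: walk · to L0
  L3←L1: walk L1 to L0
  L4←L0: walk · to L0
  L4←L2: walk L2→L1 to L0
  L5←L1: walk L1 to L0
  L5←L2: walk L2→L1 to L0
  L5←L3: walk L3 to L0
  L7←L4: walk L4 to L0
  L7←L5: walk L5 to L0
  L0: DF=∅
  L1: DF={L1,L3,L4,L5}
  L2: DF={L1,L4,L5}
  L3: DF={L5}
  L4: DF={L7}
  L5: DF={L7}
  L6: DF=∅
  L7: DF=∅

φ for f: defs {L0,L4}
  DF⁺ = {L7}

Answer: ["L7"]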